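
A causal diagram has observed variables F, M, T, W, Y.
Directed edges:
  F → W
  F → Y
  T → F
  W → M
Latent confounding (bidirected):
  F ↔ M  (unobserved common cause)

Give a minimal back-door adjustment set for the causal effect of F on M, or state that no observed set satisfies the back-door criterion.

desc(F)\{F}={M,W,Y}; candidates ⊆ {T}.
F↔M: latent back-door arc(s) into F.
size 0: {}; under {} F still reaches {M,T} ∋ M.
size 1: {T}; under {T} F still reaches {M} ∋ M.
F↔M cannot be blocked by any observed set — no back-door set.

F→M: no observed back-door set.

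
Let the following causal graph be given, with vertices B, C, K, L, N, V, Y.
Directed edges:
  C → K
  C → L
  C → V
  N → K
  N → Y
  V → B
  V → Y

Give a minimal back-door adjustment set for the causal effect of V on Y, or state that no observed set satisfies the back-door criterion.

V→Y: minimal back-door set ∅.

desc(V)\{V}={B,Y}; candidates ⊆ {C,K,L,N}.
∅: V⊥Y given ∅ in G with V→· removed — back-door holds.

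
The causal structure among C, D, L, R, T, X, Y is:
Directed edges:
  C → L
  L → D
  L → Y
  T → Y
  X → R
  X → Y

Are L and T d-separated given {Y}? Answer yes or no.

No — L and T are d-connected given {Y}.

Bayes-Ball from L | {Y} reaches {C,D,R,T,X}.
T ∈ reach(L|{Y}) ⇒ L ⊥̸ T | {Y}.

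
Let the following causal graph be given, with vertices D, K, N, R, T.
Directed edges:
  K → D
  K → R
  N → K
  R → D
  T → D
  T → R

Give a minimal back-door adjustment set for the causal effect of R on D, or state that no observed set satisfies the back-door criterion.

R→D: minimal back-door set {K, T}.

desc(R)\{R}={D}; candidates ⊆ {K,N,T}.
size 0: {}; under {} R still reaches {D,K,N,T} ∋ D.
size 1: {K}, {N}, {T}; under {K} R still reaches {D,T} ∋ D.
{K,T}: R⊥D given {K,T} in G with R→· removed — back-door holds.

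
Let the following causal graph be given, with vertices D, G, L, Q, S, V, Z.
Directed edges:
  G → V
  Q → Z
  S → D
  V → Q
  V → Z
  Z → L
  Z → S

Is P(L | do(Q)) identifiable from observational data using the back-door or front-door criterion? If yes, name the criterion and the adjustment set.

P(L|do(Q)): backdoor, adjust for {V}.

desc(Q)\{Q}={D,L,S,Z}; candidates ⊆ {G,V}.
size 0: {}; under {} Q still reaches {D,G,L,S,V,Z} ∋ L.
{V}: Q⊥L given {V} in G with Q→· removed — back-door holds.
P(L|do(Q)) = Σ_{V} P(L|Q,V)·P(V).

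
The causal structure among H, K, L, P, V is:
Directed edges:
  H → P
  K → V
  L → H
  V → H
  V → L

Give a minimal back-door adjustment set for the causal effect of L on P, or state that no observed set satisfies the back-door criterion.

L→P: minimal back-door set {V}.

desc(L)\{L}={H,P}; candidates ⊆ {K,V}.
size 0: {}; under {} L still reaches {H,K,P,V} ∋ P.
{V}: L⊥P given {V} in G with L→· removed — back-door holds.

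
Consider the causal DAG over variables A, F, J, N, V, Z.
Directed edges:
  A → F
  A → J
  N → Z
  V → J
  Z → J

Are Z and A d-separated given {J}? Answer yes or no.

Bayes-Ball from Z | {J} reaches {A,F,N,V}.
A ∈ reach(Z|{J}) ⇒ Z ⊥̸ A | {J}.

No — Z and A are d-connected given {J}.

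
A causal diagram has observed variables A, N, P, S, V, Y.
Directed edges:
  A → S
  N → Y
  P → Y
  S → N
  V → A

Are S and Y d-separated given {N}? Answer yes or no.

Yes — S ⊥ Y | {N}.

Bayes-Ball from S | {N} reaches {A,V}.
Y ∉ reach(S|{N}) ⇒ S ⊥ Y | {N}.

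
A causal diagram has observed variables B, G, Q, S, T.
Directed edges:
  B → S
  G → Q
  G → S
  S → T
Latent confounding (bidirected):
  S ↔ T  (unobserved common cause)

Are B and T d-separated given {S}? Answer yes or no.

Bayes-Ball from B | {S} reaches {G,Q,T}.
T ∈ reach(B|{S}) ⇒ B ⊥̸ T | {S}.

No — B and T are d-connected given {S}.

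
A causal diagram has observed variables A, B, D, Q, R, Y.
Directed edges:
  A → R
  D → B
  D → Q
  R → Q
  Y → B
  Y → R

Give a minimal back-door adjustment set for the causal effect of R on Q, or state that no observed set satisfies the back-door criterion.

desc(R)\{R}={Q}; candidates ⊆ {A,B,D,Y}.
∅: R⊥Q given ∅ in G with R→· removed — back-door holds.

R→Q: minimal back-door set ∅.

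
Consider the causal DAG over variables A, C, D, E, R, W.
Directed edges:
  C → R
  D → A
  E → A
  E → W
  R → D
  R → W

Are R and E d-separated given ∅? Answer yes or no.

Bayes-Ball from R | ∅ reaches {A,C,D,W}.
E ∉ reach(R|∅) ⇒ R ⊥ E | ∅.

Yes — R ⊥ E | ∅.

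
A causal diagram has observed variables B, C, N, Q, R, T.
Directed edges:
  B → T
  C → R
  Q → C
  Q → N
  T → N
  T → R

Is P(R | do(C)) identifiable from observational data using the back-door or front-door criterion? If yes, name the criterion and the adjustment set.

P(R|do(C)): backdoor, adjust for ∅.

desc(C)\{C}={R}; candidates ⊆ {B,N,Q,T}.
∅: C⊥R given ∅ in G with C→· removed — back-door holds.
P(R|do(C)) = P(R|C) — no adjustment needed.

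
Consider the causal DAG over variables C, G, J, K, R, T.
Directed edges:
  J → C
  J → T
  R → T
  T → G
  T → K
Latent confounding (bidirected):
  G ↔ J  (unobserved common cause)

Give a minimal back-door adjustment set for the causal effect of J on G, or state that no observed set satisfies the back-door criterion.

desc(J)\{J}={C,G,K,T}; candidates ⊆ {R}.
J↔G: latent back-door arc(s) into J.
size 0: {}; under {} J still reaches {G} ∋ G.
size 1: {R}; under {R} J still reaches {G} ∋ G.
J↔G cannot be blocked by any observed set — no back-door set.

J→G: no observed back-door set.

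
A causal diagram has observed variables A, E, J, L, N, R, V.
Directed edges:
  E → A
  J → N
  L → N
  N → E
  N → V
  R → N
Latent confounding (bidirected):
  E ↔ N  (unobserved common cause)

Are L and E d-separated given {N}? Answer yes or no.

No — L and E are d-connected given {N}.

Bayes-Ball from L | {N} reaches {A,E,J,R}.
E ∈ reach(L|{N}) ⇒ L ⊥̸ E | {N}.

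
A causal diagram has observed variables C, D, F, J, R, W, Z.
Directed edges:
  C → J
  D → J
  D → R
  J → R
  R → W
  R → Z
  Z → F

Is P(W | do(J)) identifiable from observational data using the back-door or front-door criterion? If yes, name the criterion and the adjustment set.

P(W|do(J)): backdoor, adjust for {D}.

desc(J)\{J}={F,R,W,Z}; candidates ⊆ {C,D}.
size 0: {}; under {} J still reaches {C,D,F,R,W,Z} ∋ W.
{D}: J⊥W given {D} in G with J→· removed — back-door holds.
P(W|do(J)) = Σ_{D} P(W|J,D)·P(D).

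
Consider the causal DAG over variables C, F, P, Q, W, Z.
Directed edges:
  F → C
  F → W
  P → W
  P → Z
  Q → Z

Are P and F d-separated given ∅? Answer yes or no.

Bayes-Ball from P | ∅ reaches {W,Z}.
F ∉ reach(P|∅) ⇒ P ⊥ F | ∅.

Yes — P ⊥ F | ∅.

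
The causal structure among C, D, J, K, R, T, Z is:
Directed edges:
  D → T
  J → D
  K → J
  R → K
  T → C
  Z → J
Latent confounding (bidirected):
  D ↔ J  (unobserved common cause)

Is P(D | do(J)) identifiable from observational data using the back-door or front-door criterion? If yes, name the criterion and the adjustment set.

P(D|do(J)): not identifiable (no BD/FD set).

desc(J)\{J}={C,D,T}; candidates ⊆ {K,R,Z}.
J↔D: latent back-door arc(s) into J.
size 0: {}; under {} J still reaches {C,D,K,R,T,Z} ∋ D.
size 1: {K}, {R}, {Z}; under {K} J still reaches {C,D,T,Z} ∋ D.
size 2: {K,R}, {K,Z}, {R,Z}; under {K,R} J still reaches {C,D,T,Z} ∋ D.
J↔D cannot be blocked by any observed set — no back-door set.
No mediator lies on a directed J→…→D path.
Neither criterion identifies P(D|do(J)) in this graph.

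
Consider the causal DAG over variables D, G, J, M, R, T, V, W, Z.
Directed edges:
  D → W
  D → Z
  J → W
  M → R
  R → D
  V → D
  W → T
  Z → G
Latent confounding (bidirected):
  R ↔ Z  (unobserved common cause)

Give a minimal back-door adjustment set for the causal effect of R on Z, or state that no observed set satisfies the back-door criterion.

R→Z: no observed back-door set.

desc(R)\{R}={D,G,T,W,Z}; candidates ⊆ {J,M,V}.
R↔Z: latent back-door arc(s) into R.
size 0: {}; under {} R still reaches {G,M,Z} ∋ Z.
size 1: {J}, {M}, {V}; under {J} R still reaches {G,M,Z} ∋ Z.
size 2: {J,M}, {J,V}, {M,V}; under {J,M} R still reaches {G,Z} ∋ Z.
R↔Z cannot be blocked by any observed set — no back-door set.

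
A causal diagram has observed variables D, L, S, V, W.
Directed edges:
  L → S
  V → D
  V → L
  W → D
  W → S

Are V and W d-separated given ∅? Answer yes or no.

Bayes-Ball from V | ∅ reaches {D,L,S}.
W ∉ reach(V|∅) ⇒ V ⊥ W | ∅.

Yes — V ⊥ W | ∅.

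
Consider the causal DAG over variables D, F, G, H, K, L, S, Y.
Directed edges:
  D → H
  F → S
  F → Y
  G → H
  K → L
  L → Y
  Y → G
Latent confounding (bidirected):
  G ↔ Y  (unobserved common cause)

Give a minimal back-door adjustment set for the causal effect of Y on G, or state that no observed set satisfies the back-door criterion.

Y→G: no observed back-door set.

desc(Y)\{Y}={G,H}; candidates ⊆ {D,F,K,L,S}.
Y↔G: latent back-door arc(s) into Y.
size 0: {}; under {} Y still reaches {F,G,H,K,L,S} ∋ G.
size 1: {D}, {F}, {K} …(+2); under {D} Y still reaches {F,G,H,K,L,S} ∋ G.
size 2: {D,F}, {D,K}, {D,L} …(+7); under {D,F} Y still reaches {G,H,K,L} ∋ G.
Y↔G cannot be blocked by any observed set — no back-door set.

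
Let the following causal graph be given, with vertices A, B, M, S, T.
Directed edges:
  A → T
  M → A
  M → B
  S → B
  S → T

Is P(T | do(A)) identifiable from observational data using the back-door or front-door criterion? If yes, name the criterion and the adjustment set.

P(T|do(A)): backdoor, adjust for ∅.

desc(A)\{A}={T}; candidates ⊆ {B,M,S}.
∅: A⊥T given ∅ in G with A→· removed — back-door holds.
P(T|do(A)) = P(T|A) — no adjustment needed.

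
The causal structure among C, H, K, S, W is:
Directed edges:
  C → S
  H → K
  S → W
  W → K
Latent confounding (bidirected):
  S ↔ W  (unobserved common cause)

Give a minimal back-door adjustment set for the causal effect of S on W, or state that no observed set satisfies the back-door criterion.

desc(S)\{S}={K,W}; candidates ⊆ {C,H}.
S↔W: latent back-door arc(s) into S.
size 0: {}; under {} S still reaches {C,K,W} ∋ W.
size 1: {C}, {H}; under {C} S still reaches {K,W} ∋ W.
size 2: {C,H}; under {C,H} S still reaches {K,W} ∋ W.
S↔W cannot be blocked by any observed set — no back-door set.

S→W: no observed back-door set.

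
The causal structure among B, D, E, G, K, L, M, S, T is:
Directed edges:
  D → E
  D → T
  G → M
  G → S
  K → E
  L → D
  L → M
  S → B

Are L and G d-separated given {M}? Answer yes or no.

No — L and G are d-connected given {M}.

Bayes-Ball from L | {M} reaches {B,D,E,G,S,T}.
G ∈ reach(L|{M}) ⇒ L ⊥̸ G | {M}.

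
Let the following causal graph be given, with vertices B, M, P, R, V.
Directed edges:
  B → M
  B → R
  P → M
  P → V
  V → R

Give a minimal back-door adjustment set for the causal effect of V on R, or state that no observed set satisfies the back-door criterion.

V→R: minimal back-door set ∅.

desc(V)\{V}={R}; candidates ⊆ {B,M,P}.
∅: V⊥R given ∅ in G with V→· removed — back-door holds.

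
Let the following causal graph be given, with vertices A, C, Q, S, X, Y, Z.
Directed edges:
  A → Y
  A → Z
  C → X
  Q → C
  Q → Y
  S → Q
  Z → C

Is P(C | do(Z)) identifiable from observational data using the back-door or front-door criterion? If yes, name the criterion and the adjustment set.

desc(Z)\{Z}={C,X}; candidates ⊆ {A,Q,S,Y}.
∅: Z⊥C given ∅ in G with Z→· removed — back-door holds.
P(C|do(Z)) = P(C|Z) — no adjustment needed.

P(C|do(Z)): backdoor, adjust for ∅.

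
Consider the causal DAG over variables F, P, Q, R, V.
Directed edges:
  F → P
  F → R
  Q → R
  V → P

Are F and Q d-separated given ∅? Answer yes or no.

Bayes-Ball from F | ∅ reaches {P,R}.
Q ∉ reach(F|∅) ⇒ F ⊥ Q | ∅.

Yes — F ⊥ Q | ∅.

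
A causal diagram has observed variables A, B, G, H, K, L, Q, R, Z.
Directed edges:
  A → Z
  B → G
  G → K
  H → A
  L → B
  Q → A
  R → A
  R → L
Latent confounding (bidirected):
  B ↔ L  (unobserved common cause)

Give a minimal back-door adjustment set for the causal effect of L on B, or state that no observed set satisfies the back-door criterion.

L→B: no observed back-door set.

desc(L)\{L}={B,G,K}; candidates ⊆ {A,H,Q,R,Z}.
L↔B: latent back-door arc(s) into L.
size 0: {}; under {} L still reaches {A,B,G,K,R,Z} ∋ B.
size 1: {A}, {H}, {Q} …(+2); under {A} L still reaches {B,G,H,K,Q,R} ∋ B.
size 2: {A,H}, {A,Q}, {A,R} …(+7); under {A,H} L still reaches {B,G,K,Q,R} ∋ B.
L↔B cannot be blocked by any observed set — no back-door set.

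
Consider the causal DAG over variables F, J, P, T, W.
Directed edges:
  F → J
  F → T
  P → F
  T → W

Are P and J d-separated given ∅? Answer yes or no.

Bayes-Ball from P | ∅ reaches {F,J,T,W}.
J ∈ reach(P|∅) ⇒ P ⊥̸ J | ∅.

No — P and J are d-connected given ∅.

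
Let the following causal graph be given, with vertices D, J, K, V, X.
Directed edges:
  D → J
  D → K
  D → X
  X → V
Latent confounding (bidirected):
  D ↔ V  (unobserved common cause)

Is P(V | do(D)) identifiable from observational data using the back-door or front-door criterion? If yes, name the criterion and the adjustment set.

P(V|do(D)): frontdoor, adjust for {X}.

desc(D)\{D}={J,K,V,X}; candidates ⊆ {—}.
D↔V: latent back-door arc(s) into D.
size 0: {}; under {} D still reaches {V} ∋ V.
D↔V cannot be blocked by any observed set — no back-door set.
{X}: (i) intercepts every directed D→V path; (ii) no back-door D→{X}; (iii) {D} blocks every back-door {X}→V. Front-door holds.
P(V|do(D)) = Σ_{X} P(X|D) Σ_{D'} P(V|X,D')P(D').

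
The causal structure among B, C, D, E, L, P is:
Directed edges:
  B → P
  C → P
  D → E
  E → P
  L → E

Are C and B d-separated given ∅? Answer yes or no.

Yes — C ⊥ B | ∅.

Bayes-Ball from C | ∅ reaches {P}.
B ∉ reach(C|∅) ⇒ C ⊥ B | ∅.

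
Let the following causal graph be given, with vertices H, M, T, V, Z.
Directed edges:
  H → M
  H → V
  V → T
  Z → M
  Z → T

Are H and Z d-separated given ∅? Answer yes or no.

Yes — H ⊥ Z | ∅.

Bayes-Ball from H | ∅ reaches {M,T,V}.
Z ∉ reach(H|∅) ⇒ H ⊥ Z | ∅.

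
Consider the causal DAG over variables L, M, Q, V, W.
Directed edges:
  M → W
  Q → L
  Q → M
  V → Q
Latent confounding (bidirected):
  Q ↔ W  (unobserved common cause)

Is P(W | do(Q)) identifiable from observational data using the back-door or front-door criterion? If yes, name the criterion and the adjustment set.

desc(Q)\{Q}={L,M,W}; candidates ⊆ {V}.
Q↔W: latent back-door arc(s) into Q.
size 0: {}; under {} Q still reaches {V,W} ∋ W.
size 1: {V}; under {V} Q still reaches {W} ∋ W.
Q↔W cannot be blocked by any observed set — no back-door set.
{M}: (i) intercepts every directed Q→W path; (ii) no back-door Q→{M}; (iii) {Q} blocks every back-door {M}→W. Front-door holds.
P(W|do(Q)) = Σ_{M} P(M|Q) Σ_{Q'} P(W|M,Q')P(Q').

P(W|do(Q)): frontdoor, adjust for {M}.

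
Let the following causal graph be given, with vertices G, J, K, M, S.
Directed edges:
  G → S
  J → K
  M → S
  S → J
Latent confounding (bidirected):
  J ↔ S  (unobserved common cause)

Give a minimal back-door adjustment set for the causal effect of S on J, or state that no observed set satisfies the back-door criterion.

S→J: no observed back-door set.

desc(S)\{S}={J,K}; candidates ⊆ {G,M}.
S↔J: latent back-door arc(s) into S.
size 0: {}; under {} S still reaches {G,J,K,M} ∋ J.
size 1: {G}, {M}; under {G} S still reaches {J,K,M} ∋ J.
size 2: {G,M}; under {G,M} S still reaches {J,K} ∋ J.
S↔J cannot be blocked by any observed set — no back-door set.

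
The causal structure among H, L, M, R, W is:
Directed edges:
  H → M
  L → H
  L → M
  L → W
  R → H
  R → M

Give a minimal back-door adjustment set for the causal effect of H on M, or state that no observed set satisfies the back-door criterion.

desc(H)\{H}={M}; candidates ⊆ {L,R,W}.
size 0: {}; under {} H still reaches {L,M,R,W} ∋ M.
size 1: {L}, {R}, {W}; under {L} H still reaches {M,R} ∋ M.
{L,R}: H⊥M given {L,R} in G with H→· removed — back-door holds.

H→M: minimal back-door set {L, R}.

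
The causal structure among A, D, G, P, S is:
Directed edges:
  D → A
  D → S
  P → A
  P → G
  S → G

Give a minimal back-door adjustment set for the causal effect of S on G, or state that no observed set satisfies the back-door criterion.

S→G: minimal back-door set ∅.

desc(S)\{S}={G}; candidates ⊆ {A,D,P}.
∅: S⊥G given ∅ in G with S→· removed — back-door holds.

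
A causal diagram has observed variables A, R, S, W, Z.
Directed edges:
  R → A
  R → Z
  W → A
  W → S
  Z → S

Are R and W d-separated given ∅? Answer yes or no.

Bayes-Ball from R | ∅ reaches {A,S,Z}.
W ∉ reach(R|∅) ⇒ R ⊥ W | ∅.

Yes — R ⊥ W | ∅.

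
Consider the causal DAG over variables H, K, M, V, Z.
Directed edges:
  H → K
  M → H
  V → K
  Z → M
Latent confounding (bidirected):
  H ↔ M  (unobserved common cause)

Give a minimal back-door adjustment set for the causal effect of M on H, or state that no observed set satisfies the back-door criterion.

M→H: no observed back-door set.

desc(M)\{M}={H,K}; candidates ⊆ {V,Z}.
M↔H: latent back-door arc(s) into M.
size 0: {}; under {} M still reaches {H,K,Z} ∋ H.
size 1: {V}, {Z}; under {V} M still reaches {H,K,Z} ∋ H.
size 2: {V,Z}; under {V,Z} M still reaches {H,K} ∋ H.
M↔H cannot be blocked by any observed set — no back-door set.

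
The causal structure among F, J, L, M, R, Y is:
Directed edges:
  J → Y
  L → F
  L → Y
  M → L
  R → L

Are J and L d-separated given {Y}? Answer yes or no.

No — J and L are d-connected given {Y}.

Bayes-Ball from J | {Y} reaches {F,L,M,R}.
L ∈ reach(J|{Y}) ⇒ J ⊥̸ L | {Y}.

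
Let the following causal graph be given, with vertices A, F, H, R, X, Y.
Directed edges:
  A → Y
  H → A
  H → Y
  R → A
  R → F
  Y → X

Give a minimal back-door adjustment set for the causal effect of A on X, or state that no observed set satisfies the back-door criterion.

desc(A)\{A}={X,Y}; candidates ⊆ {F,H,R}.
size 0: {}; under {} A still reaches {F,H,R,X,Y} ∋ X.
{H}: A⊥X given {H} in G with A→· removed — back-door holds.

A→X: minimal back-door set {H}.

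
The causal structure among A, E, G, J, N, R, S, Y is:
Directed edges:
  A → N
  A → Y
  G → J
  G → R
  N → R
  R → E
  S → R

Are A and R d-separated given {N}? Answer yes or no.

Yes — A ⊥ R | {N}.

Bayes-Ball from A | {N} reaches {Y}.
R ∉ reach(A|{N}) ⇒ A ⊥ R | {N}.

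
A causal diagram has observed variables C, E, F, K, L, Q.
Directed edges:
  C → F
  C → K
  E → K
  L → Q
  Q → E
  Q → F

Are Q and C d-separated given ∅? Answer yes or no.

Bayes-Ball from Q | ∅ reaches {E,F,K,L}.
C ∉ reach(Q|∅) ⇒ Q ⊥ C | ∅.

Yes — Q ⊥ C | ∅.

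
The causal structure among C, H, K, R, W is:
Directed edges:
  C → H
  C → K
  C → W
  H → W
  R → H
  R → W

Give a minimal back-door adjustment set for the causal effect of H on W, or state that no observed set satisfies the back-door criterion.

desc(H)\{H}={W}; candidates ⊆ {C,K,R}.
size 0: {}; under {} H still reaches {C,K,R,W} ∋ W.
size 1: {C}, {K}, {R}; under {C} H still reaches {R,W} ∋ W.
{C,R}: H⊥W given {C,R} in G with H→· removed — back-door holds.

H→W: minimal back-door set {C, R}.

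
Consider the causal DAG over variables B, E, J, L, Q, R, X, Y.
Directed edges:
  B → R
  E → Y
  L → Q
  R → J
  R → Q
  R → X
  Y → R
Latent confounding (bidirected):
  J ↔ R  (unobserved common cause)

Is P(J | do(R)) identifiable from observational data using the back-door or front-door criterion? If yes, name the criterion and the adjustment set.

P(J|do(R)): not identifiable (no BD/FD set).

desc(R)\{R}={J,Q,X}; candidates ⊆ {B,E,L,Y}.
R↔J: latent back-door arc(s) into R.
size 0: {}; under {} R still reaches {B,E,J,Y} ∋ J.
size 1: {B}, {E}, {L} …(+1); under {B} R still reaches {E,J,Y} ∋ J.
size 2: {B,E}, {B,L}, {B,Y} …(+3); under {B,E} R still reaches {J,Y} ∋ J.
R↔J cannot be blocked by any observed set — no back-door set.
No mediator lies on a directed R→…→J path.
Neither criterion identifies P(J|do(R)) in this graph.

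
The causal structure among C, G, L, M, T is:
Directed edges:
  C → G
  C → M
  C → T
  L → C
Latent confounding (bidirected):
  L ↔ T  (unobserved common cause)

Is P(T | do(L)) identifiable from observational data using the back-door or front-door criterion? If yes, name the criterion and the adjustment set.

P(T|do(L)): frontdoor, adjust for {C}.

desc(L)\{L}={C,G,M,T}; candidates ⊆ {—}.
L↔T: latent back-door arc(s) into L.
size 0: {}; under {} L still reaches {T} ∋ T.
L↔T cannot be blocked by any observed set — no back-door set.
{C}: (i) intercepts every directed L→T path; (ii) no back-door L→{C}; (iii) {L} blocks every back-door {C}→T. Front-door holds.
P(T|do(L)) = Σ_{C} P(C|L) Σ_{L'} P(T|C,L')P(L').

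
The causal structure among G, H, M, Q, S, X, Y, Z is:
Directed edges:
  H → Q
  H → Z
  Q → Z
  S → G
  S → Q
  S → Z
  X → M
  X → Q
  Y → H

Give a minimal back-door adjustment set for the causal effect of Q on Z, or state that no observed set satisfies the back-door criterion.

desc(Q)\{Q}={Z}; candidates ⊆ {G,H,M,S,X,Y}.
size 0: {}; under {} Q still reaches {G,H,M,S,X,Y,Z} ∋ Z.
size 1: {G}, {H}, {M} …(+3); under {G} Q still reaches {H,M,S,X,Y,Z} ∋ Z.
{H,S}: Q⊥Z given {H,S} in G with Q→· removed — back-door holds.

Q→Z: minimal back-door set {H, S}.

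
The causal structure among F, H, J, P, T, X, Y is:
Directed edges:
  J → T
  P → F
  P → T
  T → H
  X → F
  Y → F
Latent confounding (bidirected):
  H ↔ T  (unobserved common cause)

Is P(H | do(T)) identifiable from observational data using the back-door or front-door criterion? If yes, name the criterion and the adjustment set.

desc(T)\{T}={H}; candidates ⊆ {F,J,P,X,Y}.
T↔H: latent back-door arc(s) into T.
size 0: {}; under {} T still reaches {F,H,J,P} ∋ H.
size 1: {F}, {J}, {P} …(+2); under {F} T still reaches {H,J,P,X,Y} ∋ H.
size 2: {F,J}, {F,P}, {F,X} …(+7); under {F,J} T still reaches {H,P,X,Y} ∋ H.
T↔H cannot be blocked by any observed set — no back-door set.
No mediator lies on a directed T→…→H path.
Neither criterion identifies P(H|do(T)) in this graph.

P(H|do(T)): not identifiable (no BD/FD set).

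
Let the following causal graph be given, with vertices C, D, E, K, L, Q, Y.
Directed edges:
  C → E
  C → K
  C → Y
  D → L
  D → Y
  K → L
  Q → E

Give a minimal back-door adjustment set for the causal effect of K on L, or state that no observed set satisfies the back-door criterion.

K→L: minimal back-door set ∅.

desc(K)\{K}={L}; candidates ⊆ {C,D,E,Q,Y}.
∅: K⊥L given ∅ in G with K→· removed — back-door holds.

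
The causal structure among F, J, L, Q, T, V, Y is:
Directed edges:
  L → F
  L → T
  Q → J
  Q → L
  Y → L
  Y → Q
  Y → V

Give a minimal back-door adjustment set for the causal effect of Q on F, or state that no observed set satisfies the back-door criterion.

desc(Q)\{Q}={F,J,L,T}; candidates ⊆ {V,Y}.
size 0: {}; under {} Q still reaches {F,L,T,V,Y} ∋ F.
{Y}: Q⊥F given {Y} in G with Q→· removed — back-door holds.

Q→F: minimal back-door set {Y}.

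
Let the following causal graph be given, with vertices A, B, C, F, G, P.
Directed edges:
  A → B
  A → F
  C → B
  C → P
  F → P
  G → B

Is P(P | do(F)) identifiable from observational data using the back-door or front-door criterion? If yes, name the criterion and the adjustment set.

desc(F)\{F}={P}; candidates ⊆ {A,B,C,G}.
∅: F⊥P given ∅ in G with F→· removed — back-door holds.
P(P|do(F)) = P(P|F) — no adjustment needed.

P(P|do(F)): backdoor, adjust for ∅.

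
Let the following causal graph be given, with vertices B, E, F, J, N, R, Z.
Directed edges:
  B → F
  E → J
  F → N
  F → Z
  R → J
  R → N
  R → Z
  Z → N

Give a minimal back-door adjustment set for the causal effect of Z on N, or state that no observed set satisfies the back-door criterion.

desc(Z)\{Z}={N}; candidates ⊆ {B,E,F,J,R}.
size 0: {}; under {} Z still reaches {B,F,J,N,R} ∋ N.
size 1: {B}, {E}, {F} …(+2); under {B} Z still reaches {F,J,N,R} ∋ N.
{F,R}: Z⊥N given {F,R} in G with Z→· removed — back-door holds.

Z→N: minimal back-door set {F, R}.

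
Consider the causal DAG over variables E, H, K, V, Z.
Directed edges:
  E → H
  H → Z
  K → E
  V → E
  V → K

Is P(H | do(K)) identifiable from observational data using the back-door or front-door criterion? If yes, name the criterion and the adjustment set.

desc(K)\{K}={E,H,Z}; candidates ⊆ {V}.
size 0: {}; under {} K still reaches {E,H,V,Z} ∋ H.
{V}: K⊥H given {V} in G with K→· removed — back-door holds.
P(H|do(K)) = Σ_{V} P(H|K,V)·P(V).

P(H|do(K)): backdoor, adjust for {V}.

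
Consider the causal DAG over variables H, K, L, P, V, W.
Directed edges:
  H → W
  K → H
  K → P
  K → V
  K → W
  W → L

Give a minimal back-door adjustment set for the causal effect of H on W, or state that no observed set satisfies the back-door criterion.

H→W: minimal back-door set {K}.

desc(H)\{H}={L,W}; candidates ⊆ {K,P,V}.
size 0: {}; under {} H still reaches {K,L,P,V,W} ∋ W.
{K}: H⊥W given {K} in G with H→· removed — back-door holds.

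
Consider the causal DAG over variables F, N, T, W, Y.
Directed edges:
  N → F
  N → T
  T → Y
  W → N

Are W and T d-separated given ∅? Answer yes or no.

Bayes-Ball from W | ∅ reaches {F,N,T,Y}.
T ∈ reach(W|∅) ⇒ W ⊥̸ T | ∅.

No — W and T are d-connected given ∅.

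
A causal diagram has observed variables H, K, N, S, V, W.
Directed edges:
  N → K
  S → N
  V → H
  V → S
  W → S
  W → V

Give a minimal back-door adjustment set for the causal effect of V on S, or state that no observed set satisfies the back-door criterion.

V→S: minimal back-door set {W}.

desc(V)\{V}={H,K,N,S}; candidates ⊆ {W}.
size 0: {}; under {} V still reaches {K,N,S,W} ∋ S.
{W}: V⊥S given {W} in G with V→· removed — back-door holds.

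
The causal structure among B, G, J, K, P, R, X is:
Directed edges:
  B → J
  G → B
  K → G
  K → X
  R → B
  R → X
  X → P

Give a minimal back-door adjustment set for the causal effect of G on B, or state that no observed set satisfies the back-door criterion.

desc(G)\{G}={B,J}; candidates ⊆ {K,P,R,X}.
∅: G⊥B given ∅ in G with G→· removed — back-door holds.

G→B: minimal back-door set ∅.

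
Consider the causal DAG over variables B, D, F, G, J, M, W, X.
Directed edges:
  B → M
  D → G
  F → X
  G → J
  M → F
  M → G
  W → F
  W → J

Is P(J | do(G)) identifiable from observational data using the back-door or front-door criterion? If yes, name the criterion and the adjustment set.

P(J|do(G)): backdoor, adjust for ∅.

desc(G)\{G}={J}; candidates ⊆ {B,D,F,M,W,X}.
∅: G⊥J given ∅ in G with G→· removed — back-door holds.
P(J|do(G)) = P(J|G) — no adjustment needed.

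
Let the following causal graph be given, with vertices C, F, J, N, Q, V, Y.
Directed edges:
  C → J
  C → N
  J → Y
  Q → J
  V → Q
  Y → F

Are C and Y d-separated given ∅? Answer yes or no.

No — C and Y are d-connected given ∅.

Bayes-Ball from C | ∅ reaches {F,J,N,Y}.
Y ∈ reach(C|∅) ⇒ C ⊥̸ Y | ∅.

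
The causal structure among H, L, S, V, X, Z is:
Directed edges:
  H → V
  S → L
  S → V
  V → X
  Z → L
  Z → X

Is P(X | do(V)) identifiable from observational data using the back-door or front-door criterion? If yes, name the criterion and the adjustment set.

desc(V)\{V}={X}; candidates ⊆ {H,L,S,Z}.
∅: V⊥X given ∅ in G with V→· removed — back-door holds.
P(X|do(V)) = P(X|V) — no adjustment needed.

P(X|do(V)): backdoor, adjust for ∅.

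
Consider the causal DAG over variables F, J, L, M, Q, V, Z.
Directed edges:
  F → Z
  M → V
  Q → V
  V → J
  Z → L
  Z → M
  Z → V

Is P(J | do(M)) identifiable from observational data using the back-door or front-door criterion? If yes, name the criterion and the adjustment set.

P(J|do(M)): backdoor, adjust for {Z}.

desc(M)\{M}={J,V}; candidates ⊆ {F,L,Q,Z}.
size 0: {}; under {} M still reaches {F,J,L,V,Z} ∋ J.
{Z}: M⊥J given {Z} in G with M→· removed — back-door holds.
P(J|do(M)) = Σ_{Z} P(J|M,Z)·P(Z).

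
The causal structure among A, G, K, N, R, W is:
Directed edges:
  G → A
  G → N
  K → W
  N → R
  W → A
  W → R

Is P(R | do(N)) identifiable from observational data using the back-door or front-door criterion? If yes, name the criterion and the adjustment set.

desc(N)\{N}={R}; candidates ⊆ {A,G,K,W}.
∅: N⊥R given ∅ in G with N→· removed — back-door holds.
P(R|do(N)) = P(R|N) — no adjustment needed.

P(R|do(N)): backdoor, adjust for ∅.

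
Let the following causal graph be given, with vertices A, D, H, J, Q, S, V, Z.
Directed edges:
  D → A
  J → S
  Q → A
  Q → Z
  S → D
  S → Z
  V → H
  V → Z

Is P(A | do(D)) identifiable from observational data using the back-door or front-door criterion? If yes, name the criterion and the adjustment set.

desc(D)\{D}={A}; candidates ⊆ {H,J,Q,S,V,Z}.
∅: D⊥A given ∅ in G with D→· removed — back-door holds.
P(A|do(D)) = P(A|D) — no adjustment needed.

P(A|do(D)): backdoor, adjust for ∅.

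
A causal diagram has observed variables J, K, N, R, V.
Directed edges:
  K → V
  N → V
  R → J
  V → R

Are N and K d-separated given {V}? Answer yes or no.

Bayes-Ball from N | {V} reaches {K}.
K ∈ reach(N|{V}) ⇒ N ⊥̸ K | {V}.

No — N and K are d-connected given {V}.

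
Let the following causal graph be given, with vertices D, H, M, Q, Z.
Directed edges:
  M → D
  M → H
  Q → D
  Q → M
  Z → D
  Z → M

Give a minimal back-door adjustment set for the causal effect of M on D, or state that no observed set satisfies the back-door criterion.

desc(M)\{M}={D,H}; candidates ⊆ {Q,Z}.
size 0: {}; under {} M still reaches {D,Q,Z} ∋ D.
size 1: {Q}, {Z}; under {Q} M still reaches {D,Z} ∋ D.
{Q,Z}: M⊥D given {Q,Z} in G with M→· removed — back-door holds.

M→D: minimal back-door set {Q, Z}.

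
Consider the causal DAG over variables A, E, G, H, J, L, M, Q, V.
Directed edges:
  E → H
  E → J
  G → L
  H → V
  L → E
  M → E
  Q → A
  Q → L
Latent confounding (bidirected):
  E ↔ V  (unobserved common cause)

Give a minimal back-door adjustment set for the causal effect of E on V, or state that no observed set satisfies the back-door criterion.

E→V: no observed back-door set.

desc(E)\{E}={H,J,V}; candidates ⊆ {A,G,L,M,Q}.
E↔V: latent back-door arc(s) into E.
size 0: {}; under {} E still reaches {A,G,L,M,Q,V} ∋ V.
size 1: {A}, {G}, {L} …(+2); under {A} E still reaches {G,L,M,Q,V} ∋ V.
size 2: {A,G}, {A,L}, {A,M} …(+7); under {A,G} E still reaches {L,M,Q,V} ∋ V.
E↔V cannot be blocked by any observed set — no back-door set.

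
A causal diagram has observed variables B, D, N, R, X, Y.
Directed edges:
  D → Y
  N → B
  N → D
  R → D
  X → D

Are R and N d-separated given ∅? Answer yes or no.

Yes — R ⊥ N | ∅.

Bayes-Ball from R | ∅ reaches {D,Y}.
N ∉ reach(R|∅) ⇒ R ⊥ N | ∅.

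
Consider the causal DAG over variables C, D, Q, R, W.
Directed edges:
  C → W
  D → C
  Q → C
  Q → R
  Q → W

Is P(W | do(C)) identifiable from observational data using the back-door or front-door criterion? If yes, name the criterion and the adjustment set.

desc(C)\{C}={W}; candidates ⊆ {D,Q,R}.
size 0: {}; under {} C still reaches {D,Q,R,W} ∋ W.
{Q}: C⊥W given {Q} in G with C→· removed — back-door holds.
P(W|do(C)) = Σ_{Q} P(W|C,Q)·P(Q).

P(W|do(C)): backdoor, adjust for {Q}.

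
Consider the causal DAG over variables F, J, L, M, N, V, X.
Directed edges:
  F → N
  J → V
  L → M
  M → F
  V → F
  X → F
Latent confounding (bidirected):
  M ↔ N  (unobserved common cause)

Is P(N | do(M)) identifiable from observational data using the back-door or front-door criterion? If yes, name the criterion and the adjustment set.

desc(M)\{M}={F,N}; candidates ⊆ {J,L,V,X}.
M↔N: latent back-door arc(s) into M.
size 0: {}; under {} M still reaches {L,N} ∋ N.
size 1: {J}, {L}, {V} …(+1); under {J} M still reaches {L,N} ∋ N.
size 2: {J,L}, {J,V}, {J,X} …(+3); under {J,L} M still reaches {N} ∋ N.
M↔N cannot be blocked by any observed set — no back-door set.
{F}: (i) intercepts every directed M→N path; (ii) no back-door M→{F}; (iii) {M} blocks every back-door {F}→N. Front-door holds.
P(N|do(M)) = Σ_{F} P(F|M) Σ_{M'} P(N|F,M')P(M').

P(N|do(M)): frontdoor, adjust for {F}.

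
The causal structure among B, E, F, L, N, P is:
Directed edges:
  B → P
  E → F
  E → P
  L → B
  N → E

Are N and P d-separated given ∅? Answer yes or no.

No — N and P are d-connected given ∅.

Bayes-Ball from N | ∅ reaches {E,F,P}.
P ∈ reach(N|∅) ⇒ N ⊥̸ P | ∅.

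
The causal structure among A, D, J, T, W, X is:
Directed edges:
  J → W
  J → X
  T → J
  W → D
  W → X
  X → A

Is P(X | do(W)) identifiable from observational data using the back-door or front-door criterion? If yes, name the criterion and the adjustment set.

P(X|do(W)): backdoor, adjust for {J}.

desc(W)\{W}={A,D,X}; candidates ⊆ {J,T}.
size 0: {}; under {} W still reaches {A,J,T,X} ∋ X.
{J}: W⊥X given {J} in G with W→· removed — back-door holds.
P(X|do(W)) = Σ_{J} P(X|W,J)·P(J).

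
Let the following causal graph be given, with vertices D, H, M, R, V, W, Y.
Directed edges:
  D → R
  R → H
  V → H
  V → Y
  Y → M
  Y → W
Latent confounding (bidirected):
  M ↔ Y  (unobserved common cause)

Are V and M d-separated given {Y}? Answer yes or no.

Bayes-Ball from V | {Y} reaches {H,M}.
M ∈ reach(V|{Y}) ⇒ V ⊥̸ M | {Y}.

No — V and M are d-connected given {Y}.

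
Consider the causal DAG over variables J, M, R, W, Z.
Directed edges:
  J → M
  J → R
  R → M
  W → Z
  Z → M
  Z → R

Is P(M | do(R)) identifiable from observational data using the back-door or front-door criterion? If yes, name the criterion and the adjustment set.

desc(R)\{R}={M}; candidates ⊆ {J,W,Z}.
size 0: {}; under {} R still reaches {J,M,W,Z} ∋ M.
size 1: {J}, {W}, {Z}; under {J} R still reaches {M,W,Z} ∋ M.
{J,Z}: R⊥M given {J,Z} in G with R→· removed — back-door holds.
P(M|do(R)) = Σ_{J,Z} P(M|R,J,Z)·P(J,Z).

P(M|do(R)): backdoor, adjust for {J, Z}.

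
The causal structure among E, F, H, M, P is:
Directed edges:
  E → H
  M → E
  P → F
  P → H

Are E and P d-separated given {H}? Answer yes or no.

Bayes-Ball from E | {H} reaches {F,M,P}.
P ∈ reach(E|{H}) ⇒ E ⊥̸ P | {H}.

No — E and P are d-connected given {H}.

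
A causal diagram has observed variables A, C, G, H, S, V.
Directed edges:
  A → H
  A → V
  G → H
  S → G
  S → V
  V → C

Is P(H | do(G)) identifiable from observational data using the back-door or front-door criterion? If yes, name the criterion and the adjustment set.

P(H|do(G)): backdoor, adjust for ∅.

desc(G)\{G}={H}; candidates ⊆ {A,C,S,V}.
∅: G⊥H given ∅ in G with G→· removed — back-door holds.
P(H|do(G)) = P(H|G) — no adjustment needed.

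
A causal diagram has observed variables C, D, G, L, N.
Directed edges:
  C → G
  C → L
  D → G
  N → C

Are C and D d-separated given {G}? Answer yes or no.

Bayes-Ball from C | {G} reaches {D,L,N}.
D ∈ reach(C|{G}) ⇒ C ⊥̸ D | {G}.

No — C and D are d-connected given {G}.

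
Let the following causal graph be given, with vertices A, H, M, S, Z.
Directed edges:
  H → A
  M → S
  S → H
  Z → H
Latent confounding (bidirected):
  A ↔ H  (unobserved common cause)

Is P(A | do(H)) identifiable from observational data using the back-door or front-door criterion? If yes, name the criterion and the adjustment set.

P(A|do(H)): not identifiable (no BD/FD set).

desc(H)\{H}={A}; candidates ⊆ {M,S,Z}.
H↔A: latent back-door arc(s) into H.
size 0: {}; under {} H still reaches {A,M,S,Z} ∋ A.
size 1: {M}, {S}, {Z}; under {M} H still reaches {A,S,Z} ∋ A.
size 2: {M,S}, {M,Z}, {S,Z}; under {M,S} H still reaches {A,Z} ∋ A.
H↔A cannot be blocked by any observed set — no back-door set.
No mediator lies on a directed H→…→A path.
Neither criterion identifies P(A|do(H)) in this graph.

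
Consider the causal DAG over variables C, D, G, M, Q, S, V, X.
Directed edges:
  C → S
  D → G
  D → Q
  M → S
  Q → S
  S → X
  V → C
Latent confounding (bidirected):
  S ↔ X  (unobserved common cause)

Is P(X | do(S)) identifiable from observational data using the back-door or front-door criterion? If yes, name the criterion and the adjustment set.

P(X|do(S)): not identifiable (no BD/FD set).

desc(S)\{S}={X}; candidates ⊆ {C,D,G,M,Q,V}.
S↔X: latent back-door arc(s) into S.
size 0: {}; under {} S still reaches {C,D,G,M,Q,V,X} ∋ X.
size 1: {C}, {D}, {G} …(+3); under {C} S still reaches {D,G,M,Q,X} ∋ X.
size 2: {C,D}, {C,G}, {C,M} …(+12); under {C,D} S still reaches {M,Q,X} ∋ X.
S↔X cannot be blocked by any observed set — no back-door set.
No mediator lies on a directed S→…→X path.
Neither criterion identifies P(X|do(S)) in this graph.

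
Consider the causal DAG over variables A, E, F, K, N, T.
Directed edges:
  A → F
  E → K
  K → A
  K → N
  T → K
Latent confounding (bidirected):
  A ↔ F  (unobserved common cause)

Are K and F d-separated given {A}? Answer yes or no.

No — K and F are d-connected given {A}.

Bayes-Ball from K | {A} reaches {E,F,N,T}.
F ∈ reach(K|{A}) ⇒ K ⊥̸ F | {A}.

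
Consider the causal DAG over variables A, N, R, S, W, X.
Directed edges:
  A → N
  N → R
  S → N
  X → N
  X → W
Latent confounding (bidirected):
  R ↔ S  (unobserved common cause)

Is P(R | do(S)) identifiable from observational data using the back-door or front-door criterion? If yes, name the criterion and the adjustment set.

P(R|do(S)): frontdoor, adjust for {N}.

desc(S)\{S}={N,R}; candidates ⊆ {A,W,X}.
S↔R: latent back-door arc(s) into S.
size 0: {}; under {} S still reaches {R} ∋ R.
size 1: {A}, {W}, {X}; under {A} S still reaches {R} ∋ R.
size 2: {A,W}, {A,X}, {W,X}; under {A,W} S still reaches {R} ∋ R.
S↔R cannot be blocked by any observed set — no back-door set.
{N}: (i) intercepts every directed S→R path; (ii) no back-door S→{N}; (iii) {S} blocks every back-door {N}→R. Front-door holds.
P(R|do(S)) = Σ_{N} P(N|S) Σ_{S'} P(R|N,S')P(S').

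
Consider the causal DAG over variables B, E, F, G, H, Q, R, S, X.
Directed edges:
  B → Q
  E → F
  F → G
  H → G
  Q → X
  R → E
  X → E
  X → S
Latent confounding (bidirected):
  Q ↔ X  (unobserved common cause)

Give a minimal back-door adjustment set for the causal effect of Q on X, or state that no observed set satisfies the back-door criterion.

desc(Q)\{Q}={E,F,G,S,X}; candidates ⊆ {B,H,R}.
Q↔X: latent back-door arc(s) into Q.
size 0: {}; under {} Q still reaches {B,E,F,G,S,X} ∋ X.
size 1: {B}, {H}, {R}; under {B} Q still reaches {E,F,G,S,X} ∋ X.
size 2: {B,H}, {B,R}, {H,R}; under {B,H} Q still reaches {E,F,G,S,X} ∋ X.
Q↔X cannot be blocked by any observed set — no back-door set.

Q→X: no observed back-door set.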